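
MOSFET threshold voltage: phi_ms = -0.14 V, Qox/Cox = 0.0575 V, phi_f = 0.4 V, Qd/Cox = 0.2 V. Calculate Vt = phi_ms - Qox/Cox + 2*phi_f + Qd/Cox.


Step 1: Vt = phi_ms - Qox/Cox + 2*phi_f + Qd/Cox
Step 2: Vt = -0.14 - 0.0575 + 2*0.4 + 0.2
Step 3: Vt = -0.14 - 0.0575 + 0.8 + 0.2
Step 4: Vt = 0.8025 V

0.8025


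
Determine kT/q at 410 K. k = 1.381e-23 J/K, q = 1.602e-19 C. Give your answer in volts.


Step 1: kT = 1.381e-23 * 410 = 5.6621e-21 J
Step 2: Vt = kT/q = 5.6621e-21 / 1.602e-19
Step 3: Vt = 0.03534 V

0.03534


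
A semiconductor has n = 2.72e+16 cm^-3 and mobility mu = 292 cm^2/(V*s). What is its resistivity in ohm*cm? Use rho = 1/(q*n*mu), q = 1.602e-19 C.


Step 1: sigma = q * n * mu = 1.602e-19 * 2.72e+16 * 292 = 1.27237e+00 S/cm
Step 2: rho = 1 / sigma = 1 / 1.27237e+00 = 0.7859 ohm*cm

0.7859


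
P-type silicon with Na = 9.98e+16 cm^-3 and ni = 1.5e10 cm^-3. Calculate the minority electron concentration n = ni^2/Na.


Step 1: Majority hole concentration p ≈ Na = 9.98e+16 cm^-3
Step 2: n = ni^2 / Na = (1.5e10)^2 / 9.98e+16
Step 3: n = 2.25e+03 cm^-3

2.25e+03


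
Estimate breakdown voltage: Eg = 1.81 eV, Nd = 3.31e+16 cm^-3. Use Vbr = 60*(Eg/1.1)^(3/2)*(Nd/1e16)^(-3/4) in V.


Step 1: Eg/1.1 = 1.81/1.1 = 1.645455
Step 2: (Eg/1.1)^1.5 = 1.645455^1.5 = 2.110712
Step 3: (Nd/1e16)^(-0.75) = (3.31)^(-0.75) = 0.407501
Step 4: Vbr = 60 * 2.110712 * 0.407501 = 51.6 V

51.6


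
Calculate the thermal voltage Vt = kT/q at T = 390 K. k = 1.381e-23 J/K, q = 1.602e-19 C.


Step 1: kT = 1.381e-23 * 390 = 5.3859e-21 J
Step 2: Vt = kT/q = 5.3859e-21 / 1.602e-19
Step 3: Vt = 0.03362 V

0.03362


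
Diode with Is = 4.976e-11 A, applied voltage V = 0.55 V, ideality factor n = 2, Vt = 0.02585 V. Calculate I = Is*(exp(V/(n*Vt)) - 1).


Step 1: V/(n*Vt) = 0.55/(2*0.02585) = 10.6383
Step 2: exp(10.6383) = 4.1702e+04
Step 3: I = 4.976e-11 * (4.1702e+04 - 1) = 2.08e-06 A

2.08e-06


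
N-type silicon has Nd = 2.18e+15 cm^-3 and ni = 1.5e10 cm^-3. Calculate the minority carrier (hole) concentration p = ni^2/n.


Step 1: Since Nd >> ni, n ≈ Nd = 2.18e+15 cm^-3
Step 2: p = ni^2 / n = (1.5e10)^2 / 2.18e+15
Step 3: p = 2.25e20 / 2.18e+15 = 1.03e+05 cm^-3

1.03e+05


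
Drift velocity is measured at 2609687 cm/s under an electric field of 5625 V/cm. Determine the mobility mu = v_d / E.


Step 1: mu = v_d / E
Step 2: mu = 2609687 / 5625
Step 3: mu = 463.94 cm^2/(V*s)

463.94


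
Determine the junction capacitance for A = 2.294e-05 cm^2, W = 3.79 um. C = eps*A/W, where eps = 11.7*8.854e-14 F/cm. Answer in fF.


Step 1: eps_Si = 11.7 * 8.854e-14 = 1.035918e-12 F/cm
Step 2: W in cm = 3.79 * 1e-4 = 3.79e-04 cm
Step 3: C = 1.035918e-12 * 2.294e-05 / 3.79e-04 = 6.270174e-14 F
Step 4: C = 62.7 fF

62.7


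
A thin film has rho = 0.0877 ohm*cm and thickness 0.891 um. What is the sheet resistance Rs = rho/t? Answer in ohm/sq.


Step 1: Convert thickness to cm: t = 0.891 um = 8.9100e-05 cm
Step 2: Rs = rho / t = 0.0877 / 8.9100e-05
Step 3: Rs = 984.3 ohm/sq

984.3


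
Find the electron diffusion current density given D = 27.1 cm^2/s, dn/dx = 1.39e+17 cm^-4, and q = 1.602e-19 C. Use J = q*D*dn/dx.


Step 1: J = q * D * (dn/dx)
Step 2: J = 1.602e-19 * 27.1 * 1.39e+17
Step 3: J = 6.03e-01 A/cm^2

6.03e-01


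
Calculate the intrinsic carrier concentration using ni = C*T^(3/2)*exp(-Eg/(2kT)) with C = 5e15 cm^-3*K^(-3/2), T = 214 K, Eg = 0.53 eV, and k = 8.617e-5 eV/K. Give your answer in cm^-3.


Step 1: Compute kT = 8.617e-5 * 214 = 0.01844038 eV
Step 2: Exponent = -Eg/(2kT) = -0.53/(2*0.01844038) = -14.37064
Step 3: T^(3/2) = 214^1.5 = 3130.55
Step 4: ni = 5e15 * 3130.55 * exp(-14.37064) = 8.98e+12 cm^-3

8.98e+12


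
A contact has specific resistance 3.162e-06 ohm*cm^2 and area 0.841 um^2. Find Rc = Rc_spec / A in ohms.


Step 1: Convert area to cm^2: 0.841 um^2 = 8.4100e-09 cm^2
Step 2: Rc = Rc_spec / A = 3.162e-06 / 8.4100e-09
Step 3: Rc = 3.76e+02 ohms

3.76e+02


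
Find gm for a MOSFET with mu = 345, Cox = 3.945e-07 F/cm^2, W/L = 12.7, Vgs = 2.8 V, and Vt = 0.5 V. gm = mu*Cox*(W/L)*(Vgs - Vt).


Step 1: Vov = Vgs - Vt = 2.8 - 0.5 = 2.3 V
Step 2: gm = mu * Cox * (W/L) * Vov
Step 3: gm = 345 * 3.945e-07 * 12.7 * 2.3 = 3.98e-03 S

3.98e-03


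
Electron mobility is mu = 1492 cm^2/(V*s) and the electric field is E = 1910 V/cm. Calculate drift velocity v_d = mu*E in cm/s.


Step 1: v_d = mu * E
Step 2: v_d = 1492 * 1910 = 2849720
Step 3: v_d = 2.85e+06 cm/s

2.85e+06


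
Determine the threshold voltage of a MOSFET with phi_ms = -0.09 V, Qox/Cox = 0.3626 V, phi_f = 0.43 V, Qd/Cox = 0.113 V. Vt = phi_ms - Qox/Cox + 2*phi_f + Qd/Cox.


Step 1: Vt = phi_ms - Qox/Cox + 2*phi_f + Qd/Cox
Step 2: Vt = -0.09 - 0.3626 + 2*0.43 + 0.113
Step 3: Vt = -0.09 - 0.3626 + 0.86 + 0.113
Step 4: Vt = 0.5204 V

0.5204


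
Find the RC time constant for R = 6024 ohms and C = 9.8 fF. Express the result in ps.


Step 1: tau = R * C
Step 2: tau = 6024 * 9.8 fF = 6024 * 9.8e-15 F
Step 3: tau = 5.90352e-11 s = 59.0352 ps

59.0352


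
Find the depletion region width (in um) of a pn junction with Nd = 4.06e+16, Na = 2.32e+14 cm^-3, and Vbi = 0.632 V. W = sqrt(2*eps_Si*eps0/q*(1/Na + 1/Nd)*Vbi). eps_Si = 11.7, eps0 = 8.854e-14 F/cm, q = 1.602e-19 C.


Step 1: 1/Na + 1/Nd = 1/2.32e+14 + 1/4.06e+16 = 4.33498e-15
Step 2: 2*eps*eps0/q = 2*11.7*8.854e-14/1.602e-19 = 1.293281e+07
Step 3: W^2 = 1.293281e+07 * 4.33498e-15 * 0.632 = 3.54321e-08
Step 4: W = sqrt(3.54321e-08) = 1.882e-04 cm = 1.882 um

1.882


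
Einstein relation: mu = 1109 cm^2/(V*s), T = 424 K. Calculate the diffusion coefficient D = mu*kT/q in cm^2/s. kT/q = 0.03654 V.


Step 1: D = mu * (kT/q)
Step 2: D = 1109 * 0.03654
Step 3: D = 40.52 cm^2/s

40.52


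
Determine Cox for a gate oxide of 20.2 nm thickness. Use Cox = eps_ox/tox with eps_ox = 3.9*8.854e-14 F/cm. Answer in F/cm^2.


Step 1: eps_ox = 3.9 * 8.854e-14 = 3.45306e-13 F/cm
Step 2: tox in cm = 20.2 nm * 1e-7 = 2.0200e-06 cm
Step 3: Cox = 3.45306e-13 / 2.0200e-06 = 1.71e-07 F/cm^2

1.71e-07


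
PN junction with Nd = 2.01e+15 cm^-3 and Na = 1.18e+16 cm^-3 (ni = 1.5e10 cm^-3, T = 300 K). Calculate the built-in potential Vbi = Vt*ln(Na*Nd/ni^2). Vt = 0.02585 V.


Step 1: Compute Na*Nd/ni^2 = 1.18e+16 * 2.01e+15 / (1.5e10)^2 = 1.0541e+11
Step 2: ln(1.0541e+11) = 25.3811
Step 3: Vbi = 0.02585 * 25.3811 = 0.656 V

0.656


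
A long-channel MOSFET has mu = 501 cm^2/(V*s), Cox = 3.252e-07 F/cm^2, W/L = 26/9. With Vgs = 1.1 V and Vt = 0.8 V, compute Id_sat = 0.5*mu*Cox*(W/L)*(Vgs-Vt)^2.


Step 1: Overdrive voltage Vov = Vgs - Vt = 1.1 - 0.8 = 0.3 V
Step 2: W/L = 26/9 = 2.88889
Step 3: Id = 0.5 * 501 * 3.252e-07 * 2.88889 * 0.3^2
Step 4: Id = 2.12e-05 A

2.12e-05


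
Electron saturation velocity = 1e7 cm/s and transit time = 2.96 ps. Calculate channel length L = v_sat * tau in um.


Step 1: tau in seconds = 2.96 ps * 1e-12 = 2.9600e-12 s
Step 2: L = v_sat * tau = 1e7 * 2.9600e-12 = 2.9600e-05 cm
Step 3: L in um = 2.9600e-05 * 1e4 = 0.296 um

0.296


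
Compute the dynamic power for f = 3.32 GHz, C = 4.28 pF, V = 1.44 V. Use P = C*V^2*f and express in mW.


Step 1: V^2 = 1.44^2 = 2.0736 V^2
Step 2: P = C*V^2*f = 4.28e-12 F * 2.0736 * 3.32e9 Hz
Step 3: P = 2.946502656e-02 W
Step 4: P = 29.465 mW

29.465


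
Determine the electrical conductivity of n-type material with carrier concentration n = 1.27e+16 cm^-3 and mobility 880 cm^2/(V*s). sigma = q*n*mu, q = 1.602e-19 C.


Step 1: sigma = q * n * mu
Step 2: sigma = 1.602e-19 * 1.27e+16 * 880
Step 3: sigma = 1.790e+00 S/cm

1.790e+00


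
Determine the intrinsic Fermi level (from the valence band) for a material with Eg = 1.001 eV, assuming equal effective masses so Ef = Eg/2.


Step 1: For an intrinsic semiconductor, the Fermi level sits at midgap.
Step 2: Ef = Eg / 2 = 1.001 / 2 = 0.5005 eV

0.5005


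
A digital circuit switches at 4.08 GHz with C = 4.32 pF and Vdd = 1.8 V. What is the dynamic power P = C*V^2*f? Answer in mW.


Step 1: V^2 = 1.8^2 = 3.24 V^2
Step 2: P = C*V^2*f = 4.32e-12 F * 3.24 * 4.08e9 Hz
Step 3: P = 5.7106944e-02 W
Step 4: P = 57.107 mW

57.107


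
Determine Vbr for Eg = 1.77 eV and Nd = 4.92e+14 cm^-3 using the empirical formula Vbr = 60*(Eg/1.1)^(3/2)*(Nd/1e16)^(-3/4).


Step 1: Eg/1.1 = 1.77/1.1 = 1.609091
Step 2: (Eg/1.1)^1.5 = 1.609091^1.5 = 2.041131
Step 3: (Nd/1e16)^(-0.75) = (0.0492)^(-0.75) = 9.572518
Step 4: Vbr = 60 * 2.041131 * 9.572518 = 1172.3 V

1172.3


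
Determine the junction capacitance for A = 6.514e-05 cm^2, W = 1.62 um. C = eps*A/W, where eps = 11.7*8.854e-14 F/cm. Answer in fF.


Step 1: eps_Si = 11.7 * 8.854e-14 = 1.035918e-12 F/cm
Step 2: W in cm = 1.62 * 1e-4 = 1.62e-04 cm
Step 3: C = 1.035918e-12 * 6.514e-05 / 1.62e-04 = 4.165413e-13 F
Step 4: C = 416.54 fF

416.54


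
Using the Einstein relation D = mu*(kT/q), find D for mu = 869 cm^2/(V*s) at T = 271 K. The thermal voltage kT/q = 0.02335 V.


Step 1: D = mu * (kT/q)
Step 2: D = 869 * 0.02335
Step 3: D = 20.29 cm^2/s

20.29


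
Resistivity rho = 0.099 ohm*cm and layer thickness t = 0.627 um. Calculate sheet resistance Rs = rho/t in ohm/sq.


Step 1: Convert thickness to cm: t = 0.627 um = 6.2700e-05 cm
Step 2: Rs = rho / t = 0.099 / 6.2700e-05
Step 3: Rs = 1578.9 ohm/sq

1578.9


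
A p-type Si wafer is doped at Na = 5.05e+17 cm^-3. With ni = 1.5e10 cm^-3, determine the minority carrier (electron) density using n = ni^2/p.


Step 1: Majority hole concentration p ≈ Na = 5.05e+17 cm^-3
Step 2: n = ni^2 / Na = (1.5e10)^2 / 5.05e+17
Step 3: n = 4.46e+02 cm^-3

4.46e+02


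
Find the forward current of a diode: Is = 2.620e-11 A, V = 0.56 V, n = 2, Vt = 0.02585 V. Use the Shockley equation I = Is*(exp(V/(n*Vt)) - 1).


Step 1: V/(n*Vt) = 0.56/(2*0.02585) = 10.8317
Step 2: exp(10.8317) = 5.0600e+04
Step 3: I = 2.620e-11 * (5.0600e+04 - 1) = 1.33e-06 A

1.33e-06


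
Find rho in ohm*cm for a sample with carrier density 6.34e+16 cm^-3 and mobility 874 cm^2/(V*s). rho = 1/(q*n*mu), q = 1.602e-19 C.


Step 1: sigma = q * n * mu = 1.602e-19 * 6.34e+16 * 874 = 8.87694e+00 S/cm
Step 2: rho = 1 / sigma = 1 / 8.87694e+00 = 0.1127 ohm*cm

0.1127


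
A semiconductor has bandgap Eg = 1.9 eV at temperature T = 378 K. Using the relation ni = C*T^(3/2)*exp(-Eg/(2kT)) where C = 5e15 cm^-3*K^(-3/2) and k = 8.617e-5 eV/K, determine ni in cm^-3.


Step 1: Compute kT = 8.617e-5 * 378 = 0.03257226 eV
Step 2: Exponent = -Eg/(2kT) = -1.9/(2*0.03257226) = -29.16592
Step 3: T^(3/2) = 378^1.5 = 7349.16
Step 4: ni = 5e15 * 7349.16 * exp(-29.16592) = 7.92e+06 cm^-3

7.92e+06


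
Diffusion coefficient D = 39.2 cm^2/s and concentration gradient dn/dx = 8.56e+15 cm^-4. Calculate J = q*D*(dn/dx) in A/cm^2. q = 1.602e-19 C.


Step 1: J = q * D * (dn/dx)
Step 2: J = 1.602e-19 * 39.2 * 8.56e+15
Step 3: J = 5.38e-02 A/cm^2

5.38e-02


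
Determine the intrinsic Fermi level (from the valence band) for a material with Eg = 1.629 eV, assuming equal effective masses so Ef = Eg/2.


Step 1: For an intrinsic semiconductor, the Fermi level sits at midgap.
Step 2: Ef = Eg / 2 = 1.629 / 2 = 0.8145 eV

0.8145


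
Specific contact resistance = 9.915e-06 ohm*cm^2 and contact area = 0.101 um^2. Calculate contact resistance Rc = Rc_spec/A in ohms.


Step 1: Convert area to cm^2: 0.101 um^2 = 1.0100e-09 cm^2
Step 2: Rc = Rc_spec / A = 9.915e-06 / 1.0100e-09
Step 3: Rc = 9.82e+03 ohms

9.82e+03


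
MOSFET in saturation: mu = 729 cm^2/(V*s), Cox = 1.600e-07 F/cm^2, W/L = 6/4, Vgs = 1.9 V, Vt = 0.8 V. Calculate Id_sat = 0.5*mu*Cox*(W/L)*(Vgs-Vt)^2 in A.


Step 1: Overdrive voltage Vov = Vgs - Vt = 1.9 - 0.8 = 1.1 V
Step 2: W/L = 6/4 = 1.5
Step 3: Id = 0.5 * 729 * 1.600e-07 * 1.5 * 1.1^2
Step 4: Id = 1.06e-04 A

1.06e-04


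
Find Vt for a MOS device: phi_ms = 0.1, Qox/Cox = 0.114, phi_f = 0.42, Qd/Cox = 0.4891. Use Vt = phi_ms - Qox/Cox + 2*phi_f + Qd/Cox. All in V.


Step 1: Vt = phi_ms - Qox/Cox + 2*phi_f + Qd/Cox
Step 2: Vt = 0.1 - 0.114 + 2*0.42 + 0.4891
Step 3: Vt = 0.1 - 0.114 + 0.84 + 0.4891
Step 4: Vt = 1.3151 V

1.3151


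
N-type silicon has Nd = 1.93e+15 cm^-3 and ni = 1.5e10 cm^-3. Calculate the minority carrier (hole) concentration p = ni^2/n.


Step 1: Since Nd >> ni, n ≈ Nd = 1.93e+15 cm^-3
Step 2: p = ni^2 / n = (1.5e10)^2 / 1.93e+15
Step 3: p = 2.25e20 / 1.93e+15 = 1.17e+05 cm^-3

1.17e+05


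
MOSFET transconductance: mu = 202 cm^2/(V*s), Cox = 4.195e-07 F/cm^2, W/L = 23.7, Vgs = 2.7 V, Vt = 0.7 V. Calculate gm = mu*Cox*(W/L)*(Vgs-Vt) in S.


Step 1: Vov = Vgs - Vt = 2.7 - 0.7 = 2.0 V
Step 2: gm = mu * Cox * (W/L) * Vov
Step 3: gm = 202 * 4.195e-07 * 23.7 * 2.0 = 4.02e-03 S

4.02e-03


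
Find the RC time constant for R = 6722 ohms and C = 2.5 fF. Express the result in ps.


Step 1: tau = R * C
Step 2: tau = 6722 * 2.5 fF = 6722 * 2.5e-15 F
Step 3: tau = 1.6805e-11 s = 16.805 ps

16.805


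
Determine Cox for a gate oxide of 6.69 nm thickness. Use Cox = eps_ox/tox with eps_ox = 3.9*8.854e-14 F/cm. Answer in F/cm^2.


Step 1: eps_ox = 3.9 * 8.854e-14 = 3.45306e-13 F/cm
Step 2: tox in cm = 6.69 nm * 1e-7 = 6.6900e-07 cm
Step 3: Cox = 3.45306e-13 / 6.6900e-07 = 5.16e-07 F/cm^2

5.16e-07


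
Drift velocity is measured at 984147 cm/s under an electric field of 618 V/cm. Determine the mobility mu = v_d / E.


Step 1: mu = v_d / E
Step 2: mu = 984147 / 618
Step 3: mu = 1592.47 cm^2/(V*s)

1592.47


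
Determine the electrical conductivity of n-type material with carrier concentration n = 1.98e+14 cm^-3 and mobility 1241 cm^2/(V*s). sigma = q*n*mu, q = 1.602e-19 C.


Step 1: sigma = q * n * mu
Step 2: sigma = 1.602e-19 * 1.98e+14 * 1241
Step 3: sigma = 3.936e-02 S/cm

3.936e-02


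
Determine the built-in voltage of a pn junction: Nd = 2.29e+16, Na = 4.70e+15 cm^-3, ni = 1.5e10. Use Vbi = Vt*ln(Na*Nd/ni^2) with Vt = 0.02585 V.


Step 1: Compute Na*Nd/ni^2 = 4.70e+15 * 2.29e+16 / (1.5e10)^2 = 4.7836e+11
Step 2: ln(4.7836e+11) = 26.8936
Step 3: Vbi = 0.02585 * 26.8936 = 0.695 V

0.695


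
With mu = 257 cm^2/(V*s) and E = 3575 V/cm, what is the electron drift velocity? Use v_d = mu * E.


Step 1: v_d = mu * E
Step 2: v_d = 257 * 3575 = 918775
Step 3: v_d = 9.19e+05 cm/s

9.19e+05


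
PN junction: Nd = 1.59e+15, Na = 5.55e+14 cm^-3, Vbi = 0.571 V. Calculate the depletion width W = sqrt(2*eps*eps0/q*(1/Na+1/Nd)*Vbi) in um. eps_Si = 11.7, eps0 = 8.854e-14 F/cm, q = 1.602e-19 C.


Step 1: 1/Na + 1/Nd = 1/5.55e+14 + 1/1.59e+15 = 2.43073e-15
Step 2: 2*eps*eps0/q = 2*11.7*8.854e-14/1.602e-19 = 1.293281e+07
Step 3: W^2 = 1.293281e+07 * 2.43073e-15 * 0.571 = 1.79501e-08
Step 4: W = sqrt(1.79501e-08) = 1.340e-04 cm = 1.34 um

1.34


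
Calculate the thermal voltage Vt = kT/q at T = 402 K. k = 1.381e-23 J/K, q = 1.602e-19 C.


Step 1: kT = 1.381e-23 * 402 = 5.55162e-21 J
Step 2: Vt = kT/q = 5.55162e-21 / 1.602e-19
Step 3: Vt = 0.03465 V

0.03465


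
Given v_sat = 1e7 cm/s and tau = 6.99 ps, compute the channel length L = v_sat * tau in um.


Step 1: tau in seconds = 6.99 ps * 1e-12 = 6.9900e-12 s
Step 2: L = v_sat * tau = 1e7 * 6.9900e-12 = 6.9900e-05 cm
Step 3: L in um = 6.9900e-05 * 1e4 = 0.699 um

0.699


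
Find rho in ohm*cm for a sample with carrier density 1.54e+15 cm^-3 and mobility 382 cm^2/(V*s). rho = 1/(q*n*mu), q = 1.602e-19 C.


Step 1: sigma = q * n * mu = 1.602e-19 * 1.54e+15 * 382 = 9.42425e-02 S/cm
Step 2: rho = 1 / sigma = 1 / 9.42425e-02 = 10.61 ohm*cm

10.61


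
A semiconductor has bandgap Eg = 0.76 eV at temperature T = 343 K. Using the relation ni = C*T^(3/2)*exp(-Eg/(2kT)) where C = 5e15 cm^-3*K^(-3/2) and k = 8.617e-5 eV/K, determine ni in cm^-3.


Step 1: Compute kT = 8.617e-5 * 343 = 0.02955631 eV
Step 2: Exponent = -Eg/(2kT) = -0.76/(2*0.02955631) = -12.85681
Step 3: T^(3/2) = 343^1.5 = 6352.45
Step 4: ni = 5e15 * 6352.45 * exp(-12.85681) = 8.28e+13 cm^-3

8.28e+13


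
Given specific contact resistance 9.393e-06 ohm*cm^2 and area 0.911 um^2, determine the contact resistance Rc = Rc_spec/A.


Step 1: Convert area to cm^2: 0.911 um^2 = 9.1100e-09 cm^2
Step 2: Rc = Rc_spec / A = 9.393e-06 / 9.1100e-09
Step 3: Rc = 1.03e+03 ohms

1.03e+03


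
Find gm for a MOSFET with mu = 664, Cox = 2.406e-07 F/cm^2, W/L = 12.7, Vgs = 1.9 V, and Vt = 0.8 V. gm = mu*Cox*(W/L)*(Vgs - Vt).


Step 1: Vov = Vgs - Vt = 1.9 - 0.8 = 1.1 V
Step 2: gm = mu * Cox * (W/L) * Vov
Step 3: gm = 664 * 2.406e-07 * 12.7 * 1.1 = 2.23e-03 S

2.23e-03


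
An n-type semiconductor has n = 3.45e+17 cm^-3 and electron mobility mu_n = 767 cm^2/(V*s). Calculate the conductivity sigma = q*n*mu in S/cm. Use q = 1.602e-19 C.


Step 1: sigma = q * n * mu
Step 2: sigma = 1.602e-19 * 3.45e+17 * 767
Step 3: sigma = 4.239e+01 S/cm

4.239e+01


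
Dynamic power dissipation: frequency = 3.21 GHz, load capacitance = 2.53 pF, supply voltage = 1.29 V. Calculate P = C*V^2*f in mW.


Step 1: V^2 = 1.29^2 = 1.6641 V^2
Step 2: P = C*V^2*f = 2.53e-12 F * 1.6641 * 3.21e9 Hz
Step 3: P = 1.351465533e-02 W
Step 4: P = 13.515 mW

13.515


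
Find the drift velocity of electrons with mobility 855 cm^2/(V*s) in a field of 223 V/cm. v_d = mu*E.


Step 1: v_d = mu * E
Step 2: v_d = 855 * 223 = 190665
Step 3: v_d = 1.91e+05 cm/s

1.91e+05


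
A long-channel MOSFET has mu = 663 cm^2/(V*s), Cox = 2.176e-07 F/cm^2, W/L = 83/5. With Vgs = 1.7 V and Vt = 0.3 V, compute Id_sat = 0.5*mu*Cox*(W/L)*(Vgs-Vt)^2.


Step 1: Overdrive voltage Vov = Vgs - Vt = 1.7 - 0.3 = 1.4 V
Step 2: W/L = 83/5 = 16.6
Step 3: Id = 0.5 * 663 * 2.176e-07 * 16.6 * 1.4^2
Step 4: Id = 2.35e-03 A

2.35e-03


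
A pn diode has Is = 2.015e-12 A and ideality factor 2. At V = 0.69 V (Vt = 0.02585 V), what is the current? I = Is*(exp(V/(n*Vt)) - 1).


Step 1: V/(n*Vt) = 0.69/(2*0.02585) = 13.3462
Step 2: exp(13.3462) = 6.2543e+05
Step 3: I = 2.015e-12 * (6.2543e+05 - 1) = 1.26e-06 A

1.26e-06


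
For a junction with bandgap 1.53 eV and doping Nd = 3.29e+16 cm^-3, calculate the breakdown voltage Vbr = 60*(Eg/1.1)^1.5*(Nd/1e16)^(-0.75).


Step 1: Eg/1.1 = 1.53/1.1 = 1.390909
Step 2: (Eg/1.1)^1.5 = 1.390909^1.5 = 1.640394
Step 3: (Nd/1e16)^(-0.75) = (3.29)^(-0.75) = 0.409358
Step 4: Vbr = 60 * 1.640394 * 0.409358 = 40.3 V

40.3


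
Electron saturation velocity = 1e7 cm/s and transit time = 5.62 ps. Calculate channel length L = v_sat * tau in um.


Step 1: tau in seconds = 5.62 ps * 1e-12 = 5.6200e-12 s
Step 2: L = v_sat * tau = 1e7 * 5.6200e-12 = 5.6200e-05 cm
Step 3: L in um = 5.6200e-05 * 1e4 = 0.562 um

0.562


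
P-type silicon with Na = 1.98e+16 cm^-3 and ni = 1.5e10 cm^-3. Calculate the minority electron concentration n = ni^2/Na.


Step 1: Majority hole concentration p ≈ Na = 1.98e+16 cm^-3
Step 2: n = ni^2 / Na = (1.5e10)^2 / 1.98e+16
Step 3: n = 1.14e+04 cm^-3

1.14e+04


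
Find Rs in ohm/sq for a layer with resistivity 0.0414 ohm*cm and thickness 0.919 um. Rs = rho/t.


Step 1: Convert thickness to cm: t = 0.919 um = 9.1900e-05 cm
Step 2: Rs = rho / t = 0.0414 / 9.1900e-05
Step 3: Rs = 450.5 ohm/sq

450.5


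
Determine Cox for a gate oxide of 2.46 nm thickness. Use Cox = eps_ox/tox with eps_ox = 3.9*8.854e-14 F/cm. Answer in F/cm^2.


Step 1: eps_ox = 3.9 * 8.854e-14 = 3.45306e-13 F/cm
Step 2: tox in cm = 2.46 nm * 1e-7 = 2.4600e-07 cm
Step 3: Cox = 3.45306e-13 / 2.4600e-07 = 1.40e-06 F/cm^2

1.40e-06


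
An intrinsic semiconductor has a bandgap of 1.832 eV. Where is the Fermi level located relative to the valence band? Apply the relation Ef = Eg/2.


Step 1: For an intrinsic semiconductor, the Fermi level sits at midgap.
Step 2: Ef = Eg / 2 = 1.832 / 2 = 0.916 eV

0.916


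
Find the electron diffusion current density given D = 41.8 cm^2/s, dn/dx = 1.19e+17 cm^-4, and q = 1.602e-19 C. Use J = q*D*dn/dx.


Step 1: J = q * D * (dn/dx)
Step 2: J = 1.602e-19 * 41.8 * 1.19e+17
Step 3: J = 7.97e-01 A/cm^2

7.97e-01


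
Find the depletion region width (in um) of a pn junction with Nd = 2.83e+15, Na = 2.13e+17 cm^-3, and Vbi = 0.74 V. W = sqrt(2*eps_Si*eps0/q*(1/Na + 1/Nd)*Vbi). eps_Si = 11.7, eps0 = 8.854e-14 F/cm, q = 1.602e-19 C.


Step 1: 1/Na + 1/Nd = 1/2.13e+17 + 1/2.83e+15 = 3.58052e-16
Step 2: 2*eps*eps0/q = 2*11.7*8.854e-14/1.602e-19 = 1.293281e+07
Step 3: W^2 = 1.293281e+07 * 3.58052e-16 * 0.74 = 3.42666e-09
Step 4: W = sqrt(3.42666e-09) = 5.854e-05 cm = 0.5854 um

0.5854


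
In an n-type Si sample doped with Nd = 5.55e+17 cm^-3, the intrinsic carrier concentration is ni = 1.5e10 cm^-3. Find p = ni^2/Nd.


Step 1: Since Nd >> ni, n ≈ Nd = 5.55e+17 cm^-3
Step 2: p = ni^2 / n = (1.5e10)^2 / 5.55e+17
Step 3: p = 2.25e20 / 5.55e+17 = 4.05e+02 cm^-3

4.05e+02


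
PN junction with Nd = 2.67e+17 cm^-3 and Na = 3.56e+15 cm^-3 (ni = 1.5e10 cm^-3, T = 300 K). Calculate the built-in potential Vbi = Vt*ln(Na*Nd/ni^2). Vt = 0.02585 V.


Step 1: Compute Na*Nd/ni^2 = 3.56e+15 * 2.67e+17 / (1.5e10)^2 = 4.2245e+12
Step 2: ln(4.2245e+12) = 29.0719
Step 3: Vbi = 0.02585 * 29.0719 = 0.752 V

0.752


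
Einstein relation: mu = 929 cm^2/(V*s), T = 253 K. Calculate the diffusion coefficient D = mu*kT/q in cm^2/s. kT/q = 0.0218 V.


Step 1: D = mu * (kT/q)
Step 2: D = 929 * 0.0218
Step 3: D = 20.25 cm^2/s

20.25


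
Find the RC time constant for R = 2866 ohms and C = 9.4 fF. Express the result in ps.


Step 1: tau = R * C
Step 2: tau = 2866 * 9.4 fF = 2866 * 9.4e-15 F
Step 3: tau = 2.69404e-11 s = 26.9404 ps

26.9404


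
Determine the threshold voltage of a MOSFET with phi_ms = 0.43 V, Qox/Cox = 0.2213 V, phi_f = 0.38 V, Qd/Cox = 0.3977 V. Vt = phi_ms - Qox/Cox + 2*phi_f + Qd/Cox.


Step 1: Vt = phi_ms - Qox/Cox + 2*phi_f + Qd/Cox
Step 2: Vt = 0.43 - 0.2213 + 2*0.38 + 0.3977
Step 3: Vt = 0.43 - 0.2213 + 0.76 + 0.3977
Step 4: Vt = 1.3664 V

1.3664


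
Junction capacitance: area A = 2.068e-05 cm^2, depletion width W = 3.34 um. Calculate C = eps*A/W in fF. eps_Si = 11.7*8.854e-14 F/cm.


Step 1: eps_Si = 11.7 * 8.854e-14 = 1.035918e-12 F/cm
Step 2: W in cm = 3.34 * 1e-4 = 3.34e-04 cm
Step 3: C = 1.035918e-12 * 2.068e-05 / 3.34e-04 = 6.414007e-14 F
Step 4: C = 64.14 fF

64.14


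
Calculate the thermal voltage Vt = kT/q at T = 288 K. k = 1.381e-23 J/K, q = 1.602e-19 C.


Step 1: kT = 1.381e-23 * 288 = 3.97728e-21 J
Step 2: Vt = kT/q = 3.97728e-21 / 1.602e-19
Step 3: Vt = 0.02483 V

0.02483


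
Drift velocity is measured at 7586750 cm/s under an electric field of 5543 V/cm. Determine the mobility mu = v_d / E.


Step 1: mu = v_d / E
Step 2: mu = 7586750 / 5543
Step 3: mu = 1368.71 cm^2/(V*s)

1368.71


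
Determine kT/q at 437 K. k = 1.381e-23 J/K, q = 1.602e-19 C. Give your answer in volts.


Step 1: kT = 1.381e-23 * 437 = 6.03497e-21 J
Step 2: Vt = kT/q = 6.03497e-21 / 1.602e-19
Step 3: Vt = 0.03767 V

0.03767


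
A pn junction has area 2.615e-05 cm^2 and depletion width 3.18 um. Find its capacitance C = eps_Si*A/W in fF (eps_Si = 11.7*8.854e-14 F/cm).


Step 1: eps_Si = 11.7 * 8.854e-14 = 1.035918e-12 F/cm
Step 2: W in cm = 3.18 * 1e-4 = 3.18e-04 cm
Step 3: C = 1.035918e-12 * 2.615e-05 / 3.18e-04 = 8.518634e-14 F
Step 4: C = 85.19 fF

85.19


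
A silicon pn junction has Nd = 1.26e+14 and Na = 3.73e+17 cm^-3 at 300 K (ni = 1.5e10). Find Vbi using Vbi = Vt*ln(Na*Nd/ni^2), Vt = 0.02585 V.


Step 1: Compute Na*Nd/ni^2 = 3.73e+17 * 1.26e+14 / (1.5e10)^2 = 2.0888e+11
Step 2: ln(2.0888e+11) = 26.0650
Step 3: Vbi = 0.02585 * 26.0650 = 0.674 V

0.674


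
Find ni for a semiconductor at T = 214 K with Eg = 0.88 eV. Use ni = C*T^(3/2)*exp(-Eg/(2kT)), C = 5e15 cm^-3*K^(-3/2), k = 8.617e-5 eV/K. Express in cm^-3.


Step 1: Compute kT = 8.617e-5 * 214 = 0.01844038 eV
Step 2: Exponent = -Eg/(2kT) = -0.88/(2*0.01844038) = -23.86068
Step 3: T^(3/2) = 214^1.5 = 3130.55
Step 4: ni = 5e15 * 3130.55 * exp(-23.86068) = 6.79e+08 cm^-3

6.79e+08


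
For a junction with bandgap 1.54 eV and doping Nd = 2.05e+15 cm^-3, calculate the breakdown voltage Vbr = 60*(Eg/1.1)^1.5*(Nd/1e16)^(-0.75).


Step 1: Eg/1.1 = 1.54/1.1 = 1.400000
Step 2: (Eg/1.1)^1.5 = 1.400000^1.5 = 1.656502
Step 3: (Nd/1e16)^(-0.75) = (0.205)^(-0.75) = 3.282348
Step 4: Vbr = 60 * 1.656502 * 3.282348 = 326.2 V

326.2


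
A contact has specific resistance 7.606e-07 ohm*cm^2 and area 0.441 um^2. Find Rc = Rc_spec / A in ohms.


Step 1: Convert area to cm^2: 0.441 um^2 = 4.4100e-09 cm^2
Step 2: Rc = Rc_spec / A = 7.606e-07 / 4.4100e-09
Step 3: Rc = 1.72e+02 ohms

1.72e+02


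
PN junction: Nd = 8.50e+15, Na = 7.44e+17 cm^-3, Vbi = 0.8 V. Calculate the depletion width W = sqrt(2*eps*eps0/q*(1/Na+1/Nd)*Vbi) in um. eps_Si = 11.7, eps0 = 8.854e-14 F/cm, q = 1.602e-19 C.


Step 1: 1/Na + 1/Nd = 1/7.44e+17 + 1/8.50e+15 = 1.18991e-16
Step 2: 2*eps*eps0/q = 2*11.7*8.854e-14/1.602e-19 = 1.293281e+07
Step 3: W^2 = 1.293281e+07 * 1.18991e-16 * 0.8 = 1.23111e-09
Step 4: W = sqrt(1.23111e-09) = 3.509e-05 cm = 0.3509 um

0.3509


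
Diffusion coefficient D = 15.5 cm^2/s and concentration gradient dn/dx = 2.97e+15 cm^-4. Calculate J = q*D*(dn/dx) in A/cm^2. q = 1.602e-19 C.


Step 1: J = q * D * (dn/dx)
Step 2: J = 1.602e-19 * 15.5 * 2.97e+15
Step 3: J = 7.37e-03 A/cm^2

7.37e-03


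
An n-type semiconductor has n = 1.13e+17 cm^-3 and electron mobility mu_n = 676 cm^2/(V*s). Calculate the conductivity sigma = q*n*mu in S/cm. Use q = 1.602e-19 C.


Step 1: sigma = q * n * mu
Step 2: sigma = 1.602e-19 * 1.13e+17 * 676
Step 3: sigma = 1.224e+01 S/cm

1.224e+01


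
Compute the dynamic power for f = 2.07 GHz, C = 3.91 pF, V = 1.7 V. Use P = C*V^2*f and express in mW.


Step 1: V^2 = 1.7^2 = 2.89 V^2
Step 2: P = C*V^2*f = 3.91e-12 F * 2.89 * 2.07e9 Hz
Step 3: P = 2.3390793e-02 W
Step 4: P = 23.391 mW

23.391


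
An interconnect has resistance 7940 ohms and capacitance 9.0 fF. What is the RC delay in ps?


Step 1: tau = R * C
Step 2: tau = 7940 * 9.0 fF = 7940 * 9.0e-15 F
Step 3: tau = 7.146e-11 s = 71.46 ps

71.46


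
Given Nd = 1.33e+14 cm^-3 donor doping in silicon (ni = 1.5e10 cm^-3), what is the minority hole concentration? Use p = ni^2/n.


Step 1: Since Nd >> ni, n ≈ Nd = 1.33e+14 cm^-3
Step 2: p = ni^2 / n = (1.5e10)^2 / 1.33e+14
Step 3: p = 2.25e20 / 1.33e+14 = 1.69e+06 cm^-3

1.69e+06


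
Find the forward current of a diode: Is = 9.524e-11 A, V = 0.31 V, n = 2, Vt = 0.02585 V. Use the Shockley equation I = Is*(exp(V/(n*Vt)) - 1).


Step 1: V/(n*Vt) = 0.31/(2*0.02585) = 5.9961
Step 2: exp(5.9961) = 4.0186e+02
Step 3: I = 9.524e-11 * (4.0186e+02 - 1) = 3.82e-08 A

3.82e-08


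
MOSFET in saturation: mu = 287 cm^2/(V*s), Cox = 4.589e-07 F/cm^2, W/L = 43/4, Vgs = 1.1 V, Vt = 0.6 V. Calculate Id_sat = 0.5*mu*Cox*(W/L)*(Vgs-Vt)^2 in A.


Step 1: Overdrive voltage Vov = Vgs - Vt = 1.1 - 0.6 = 0.5 V
Step 2: W/L = 43/4 = 10.75
Step 3: Id = 0.5 * 287 * 4.589e-07 * 10.75 * 0.5^2
Step 4: Id = 1.77e-04 A

1.77e-04


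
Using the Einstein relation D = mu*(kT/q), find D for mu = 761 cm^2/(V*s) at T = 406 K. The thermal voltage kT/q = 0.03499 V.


Step 1: D = mu * (kT/q)
Step 2: D = 761 * 0.03499
Step 3: D = 26.63 cm^2/s

26.63


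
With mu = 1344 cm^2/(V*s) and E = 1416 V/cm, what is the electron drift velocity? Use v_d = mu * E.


Step 1: v_d = mu * E
Step 2: v_d = 1344 * 1416 = 1903104
Step 3: v_d = 1.90e+06 cm/s

1.90e+06


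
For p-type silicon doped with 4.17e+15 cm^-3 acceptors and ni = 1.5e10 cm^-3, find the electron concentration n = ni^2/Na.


Step 1: Majority hole concentration p ≈ Na = 4.17e+15 cm^-3
Step 2: n = ni^2 / Na = (1.5e10)^2 / 4.17e+15
Step 3: n = 5.40e+04 cm^-3

5.40e+04


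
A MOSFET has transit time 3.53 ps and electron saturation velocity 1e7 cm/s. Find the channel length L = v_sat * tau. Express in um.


Step 1: tau in seconds = 3.53 ps * 1e-12 = 3.5300e-12 s
Step 2: L = v_sat * tau = 1e7 * 3.5300e-12 = 3.5300e-05 cm
Step 3: L in um = 3.5300e-05 * 1e4 = 0.353 um

0.353


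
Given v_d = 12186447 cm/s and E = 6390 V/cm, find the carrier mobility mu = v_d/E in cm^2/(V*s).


Step 1: mu = v_d / E
Step 2: mu = 12186447 / 6390
Step 3: mu = 1907.11 cm^2/(V*s)

1907.11


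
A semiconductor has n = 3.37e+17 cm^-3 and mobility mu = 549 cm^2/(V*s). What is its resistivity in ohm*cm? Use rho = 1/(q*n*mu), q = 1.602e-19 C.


Step 1: sigma = q * n * mu = 1.602e-19 * 3.37e+17 * 549 = 2.96391e+01 S/cm
Step 2: rho = 1 / sigma = 1 / 2.96391e+01 = 0.03374 ohm*cm

0.03374


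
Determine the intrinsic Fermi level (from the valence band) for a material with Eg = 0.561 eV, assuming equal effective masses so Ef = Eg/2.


Step 1: For an intrinsic semiconductor, the Fermi level sits at midgap.
Step 2: Ef = Eg / 2 = 0.561 / 2 = 0.2805 eV

0.2805


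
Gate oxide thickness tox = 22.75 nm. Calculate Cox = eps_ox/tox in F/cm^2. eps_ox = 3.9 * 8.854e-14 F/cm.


Step 1: eps_ox = 3.9 * 8.854e-14 = 3.45306e-13 F/cm
Step 2: tox in cm = 22.75 nm * 1e-7 = 2.2750e-06 cm
Step 3: Cox = 3.45306e-13 / 2.2750e-06 = 1.52e-07 F/cm^2

1.52e-07


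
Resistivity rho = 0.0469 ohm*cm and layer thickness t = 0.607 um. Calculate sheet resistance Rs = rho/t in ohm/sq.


Step 1: Convert thickness to cm: t = 0.607 um = 6.0700e-05 cm
Step 2: Rs = rho / t = 0.0469 / 6.0700e-05
Step 3: Rs = 772.7 ohm/sq

772.7


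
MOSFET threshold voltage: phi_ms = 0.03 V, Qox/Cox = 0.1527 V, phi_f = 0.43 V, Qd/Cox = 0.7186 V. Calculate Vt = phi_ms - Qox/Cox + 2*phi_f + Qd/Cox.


Step 1: Vt = phi_ms - Qox/Cox + 2*phi_f + Qd/Cox
Step 2: Vt = 0.03 - 0.1527 + 2*0.43 + 0.7186
Step 3: Vt = 0.03 - 0.1527 + 0.86 + 0.7186
Step 4: Vt = 1.4559 V

1.4559


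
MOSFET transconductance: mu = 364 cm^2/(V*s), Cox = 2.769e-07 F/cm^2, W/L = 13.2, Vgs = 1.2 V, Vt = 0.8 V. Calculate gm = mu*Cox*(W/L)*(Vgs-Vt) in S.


Step 1: Vov = Vgs - Vt = 1.2 - 0.8 = 0.4 V
Step 2: gm = mu * Cox * (W/L) * Vov
Step 3: gm = 364 * 2.769e-07 * 13.2 * 0.4 = 5.32e-04 S

5.32e-04


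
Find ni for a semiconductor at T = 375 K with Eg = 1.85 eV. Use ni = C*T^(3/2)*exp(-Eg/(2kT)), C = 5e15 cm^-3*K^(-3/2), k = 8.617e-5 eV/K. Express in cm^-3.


Step 1: Compute kT = 8.617e-5 * 375 = 0.03231375 eV
Step 2: Exponent = -Eg/(2kT) = -1.85/(2*0.03231375) = -28.62559
Step 3: T^(3/2) = 375^1.5 = 7261.84
Step 4: ni = 5e15 * 7261.84 * exp(-28.62559) = 1.34e+07 cm^-3

1.34e+07


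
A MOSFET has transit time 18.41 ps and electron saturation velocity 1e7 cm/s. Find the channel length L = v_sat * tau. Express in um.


Step 1: tau in seconds = 18.41 ps * 1e-12 = 1.8410e-11 s
Step 2: L = v_sat * tau = 1e7 * 1.8410e-11 = 1.8410e-04 cm
Step 3: L in um = 1.8410e-04 * 1e4 = 1.841 um

1.841


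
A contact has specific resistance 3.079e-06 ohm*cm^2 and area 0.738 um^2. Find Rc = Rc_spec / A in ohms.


Step 1: Convert area to cm^2: 0.738 um^2 = 7.3800e-09 cm^2
Step 2: Rc = Rc_spec / A = 3.079e-06 / 7.3800e-09
Step 3: Rc = 4.17e+02 ohms

4.17e+02


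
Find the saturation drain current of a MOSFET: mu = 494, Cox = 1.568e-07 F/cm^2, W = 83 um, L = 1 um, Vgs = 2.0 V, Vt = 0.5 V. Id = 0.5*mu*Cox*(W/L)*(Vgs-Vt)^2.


Step 1: Overdrive voltage Vov = Vgs - Vt = 2.0 - 0.5 = 1.5 V
Step 2: W/L = 83/1 = 83
Step 3: Id = 0.5 * 494 * 1.568e-07 * 83 * 1.5^2
Step 4: Id = 7.23e-03 A

7.23e-03


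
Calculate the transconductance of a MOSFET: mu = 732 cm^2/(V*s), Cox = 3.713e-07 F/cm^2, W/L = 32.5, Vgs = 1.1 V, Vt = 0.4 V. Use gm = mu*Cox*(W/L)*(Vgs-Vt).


Step 1: Vov = Vgs - Vt = 1.1 - 0.4 = 0.7 V
Step 2: gm = mu * Cox * (W/L) * Vov
Step 3: gm = 732 * 3.713e-07 * 32.5 * 0.7 = 6.18e-03 S

6.18e-03


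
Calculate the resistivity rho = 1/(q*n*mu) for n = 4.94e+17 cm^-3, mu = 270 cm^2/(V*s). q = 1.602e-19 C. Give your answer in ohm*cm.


Step 1: sigma = q * n * mu = 1.602e-19 * 4.94e+17 * 270 = 2.13675e+01 S/cm
Step 2: rho = 1 / sigma = 1 / 2.13675e+01 = 0.0468 ohm*cm

0.0468


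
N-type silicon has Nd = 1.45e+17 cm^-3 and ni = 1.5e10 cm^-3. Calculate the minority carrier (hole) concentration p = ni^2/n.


Step 1: Since Nd >> ni, n ≈ Nd = 1.45e+17 cm^-3
Step 2: p = ni^2 / n = (1.5e10)^2 / 1.45e+17
Step 3: p = 2.25e20 / 1.45e+17 = 1.55e+03 cm^-3

1.55e+03


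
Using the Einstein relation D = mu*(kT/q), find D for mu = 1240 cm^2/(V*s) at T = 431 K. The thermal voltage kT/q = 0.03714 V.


Step 1: D = mu * (kT/q)
Step 2: D = 1240 * 0.03714
Step 3: D = 46.05 cm^2/s

46.05


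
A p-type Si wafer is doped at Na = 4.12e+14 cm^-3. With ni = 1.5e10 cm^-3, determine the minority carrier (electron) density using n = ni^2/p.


Step 1: Majority hole concentration p ≈ Na = 4.12e+14 cm^-3
Step 2: n = ni^2 / Na = (1.5e10)^2 / 4.12e+14
Step 3: n = 5.46e+05 cm^-3

5.46e+05


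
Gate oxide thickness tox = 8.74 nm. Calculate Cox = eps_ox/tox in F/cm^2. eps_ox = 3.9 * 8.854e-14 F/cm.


Step 1: eps_ox = 3.9 * 8.854e-14 = 3.45306e-13 F/cm
Step 2: tox in cm = 8.74 nm * 1e-7 = 8.7400e-07 cm
Step 3: Cox = 3.45306e-13 / 8.7400e-07 = 3.95e-07 F/cm^2

3.95e-07


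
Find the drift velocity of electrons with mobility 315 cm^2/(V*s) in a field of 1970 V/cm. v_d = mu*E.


Step 1: v_d = mu * E
Step 2: v_d = 315 * 1970 = 620550
Step 3: v_d = 6.21e+05 cm/s

6.21e+05


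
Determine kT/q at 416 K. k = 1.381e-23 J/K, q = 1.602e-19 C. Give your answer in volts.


Step 1: kT = 1.381e-23 * 416 = 5.74496e-21 J
Step 2: Vt = kT/q = 5.74496e-21 / 1.602e-19
Step 3: Vt = 0.03586 V

0.03586


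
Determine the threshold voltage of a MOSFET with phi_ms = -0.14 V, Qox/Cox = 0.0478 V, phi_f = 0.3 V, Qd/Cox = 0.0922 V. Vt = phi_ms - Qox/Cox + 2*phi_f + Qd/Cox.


Step 1: Vt = phi_ms - Qox/Cox + 2*phi_f + Qd/Cox
Step 2: Vt = -0.14 - 0.0478 + 2*0.3 + 0.0922
Step 3: Vt = -0.14 - 0.0478 + 0.6 + 0.0922
Step 4: Vt = 0.5044 V

0.5044


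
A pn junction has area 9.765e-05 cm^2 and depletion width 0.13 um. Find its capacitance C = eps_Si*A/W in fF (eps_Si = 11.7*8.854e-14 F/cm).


Step 1: eps_Si = 11.7 * 8.854e-14 = 1.035918e-12 F/cm
Step 2: W in cm = 0.13 * 1e-4 = 1.30e-05 cm
Step 3: C = 1.035918e-12 * 9.765e-05 / 1.30e-05 = 7.781338e-12 F
Step 4: C = 7781.34 fF

7781.34


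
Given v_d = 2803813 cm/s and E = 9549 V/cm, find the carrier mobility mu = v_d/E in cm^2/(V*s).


Step 1: mu = v_d / E
Step 2: mu = 2803813 / 9549
Step 3: mu = 293.62 cm^2/(V*s)

293.62


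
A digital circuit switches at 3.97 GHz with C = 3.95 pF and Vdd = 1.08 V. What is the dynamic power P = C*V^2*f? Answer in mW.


Step 1: V^2 = 1.08^2 = 1.1664 V^2
Step 2: P = C*V^2*f = 3.95e-12 F * 1.1664 * 3.97e9 Hz
Step 3: P = 1.82909016e-02 W
Step 4: P = 18.291 mW

18.291


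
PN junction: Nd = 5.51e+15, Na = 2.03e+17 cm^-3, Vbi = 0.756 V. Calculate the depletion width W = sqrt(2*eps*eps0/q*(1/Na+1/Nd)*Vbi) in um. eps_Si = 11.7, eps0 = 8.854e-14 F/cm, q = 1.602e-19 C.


Step 1: 1/Na + 1/Nd = 1/2.03e+17 + 1/5.51e+15 = 1.86414e-16
Step 2: 2*eps*eps0/q = 2*11.7*8.854e-14/1.602e-19 = 1.293281e+07
Step 3: W^2 = 1.293281e+07 * 1.86414e-16 * 0.756 = 1.82261e-09
Step 4: W = sqrt(1.82261e-09) = 4.269e-05 cm = 0.4269 um

0.4269


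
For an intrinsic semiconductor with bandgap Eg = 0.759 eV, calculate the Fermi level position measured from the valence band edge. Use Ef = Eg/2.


Step 1: For an intrinsic semiconductor, the Fermi level sits at midgap.
Step 2: Ef = Eg / 2 = 0.759 / 2 = 0.3795 eV

0.3795


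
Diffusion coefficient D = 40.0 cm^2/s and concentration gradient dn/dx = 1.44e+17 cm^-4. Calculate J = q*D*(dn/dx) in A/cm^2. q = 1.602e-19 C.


Step 1: J = q * D * (dn/dx)
Step 2: J = 1.602e-19 * 40.0 * 1.44e+17
Step 3: J = 9.23e-01 A/cm^2

9.23e-01


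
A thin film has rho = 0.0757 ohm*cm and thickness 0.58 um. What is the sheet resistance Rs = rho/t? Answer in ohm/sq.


Step 1: Convert thickness to cm: t = 0.58 um = 5.8000e-05 cm
Step 2: Rs = rho / t = 0.0757 / 5.8000e-05
Step 3: Rs = 1305.2 ohm/sq

1305.2


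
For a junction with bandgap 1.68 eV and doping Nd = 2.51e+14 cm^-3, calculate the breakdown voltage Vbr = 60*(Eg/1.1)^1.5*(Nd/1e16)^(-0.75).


Step 1: Eg/1.1 = 1.68/1.1 = 1.527273
Step 2: (Eg/1.1)^1.5 = 1.527273^1.5 = 1.887448
Step 3: (Nd/1e16)^(-0.75) = (0.0251)^(-0.75) = 15.857865
Step 4: Vbr = 60 * 1.887448 * 15.857865 = 1795.9 V

1795.9


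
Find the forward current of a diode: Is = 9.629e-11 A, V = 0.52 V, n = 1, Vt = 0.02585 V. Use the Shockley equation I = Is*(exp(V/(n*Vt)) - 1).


Step 1: V/(n*Vt) = 0.52/(1*0.02585) = 20.1161
Step 2: exp(20.1161) = 5.4489e+08
Step 3: I = 9.629e-11 * (5.4489e+08 - 1) = 5.25e-02 A

5.25e-02


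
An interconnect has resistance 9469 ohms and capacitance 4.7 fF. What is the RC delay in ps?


Step 1: tau = R * C
Step 2: tau = 9469 * 4.7 fF = 9469 * 4.7e-15 F
Step 3: tau = 4.45043e-11 s = 44.5043 ps

44.5043


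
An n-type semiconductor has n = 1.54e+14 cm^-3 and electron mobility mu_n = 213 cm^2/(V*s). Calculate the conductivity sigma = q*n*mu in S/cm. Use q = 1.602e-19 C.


Step 1: sigma = q * n * mu
Step 2: sigma = 1.602e-19 * 1.54e+14 * 213
Step 3: sigma = 5.255e-03 S/cm

5.255e-03


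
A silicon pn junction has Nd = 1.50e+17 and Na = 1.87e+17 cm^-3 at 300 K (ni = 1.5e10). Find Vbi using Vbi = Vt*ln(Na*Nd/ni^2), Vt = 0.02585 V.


Step 1: Compute Na*Nd/ni^2 = 1.87e+17 * 1.50e+17 / (1.5e10)^2 = 1.2467e+14
Step 2: ln(1.2467e+14) = 32.4567
Step 3: Vbi = 0.02585 * 32.4567 = 0.839 V

0.839


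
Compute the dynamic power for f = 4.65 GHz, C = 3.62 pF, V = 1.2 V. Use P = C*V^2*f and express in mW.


Step 1: V^2 = 1.2^2 = 1.44 V^2
Step 2: P = C*V^2*f = 3.62e-12 F * 1.44 * 4.65e9 Hz
Step 3: P = 2.423952e-02 W
Step 4: P = 24.24 mW

24.24


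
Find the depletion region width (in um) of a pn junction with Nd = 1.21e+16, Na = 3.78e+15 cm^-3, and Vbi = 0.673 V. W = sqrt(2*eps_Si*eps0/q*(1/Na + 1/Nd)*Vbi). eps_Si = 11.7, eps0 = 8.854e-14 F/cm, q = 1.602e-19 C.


Step 1: 1/Na + 1/Nd = 1/3.78e+15 + 1/1.21e+16 = 3.47195e-16
Step 2: 2*eps*eps0/q = 2*11.7*8.854e-14/1.602e-19 = 1.293281e+07
Step 3: W^2 = 1.293281e+07 * 3.47195e-16 * 0.673 = 3.02191e-09
Step 4: W = sqrt(3.02191e-09) = 5.497e-05 cm = 0.5497 um

0.5497


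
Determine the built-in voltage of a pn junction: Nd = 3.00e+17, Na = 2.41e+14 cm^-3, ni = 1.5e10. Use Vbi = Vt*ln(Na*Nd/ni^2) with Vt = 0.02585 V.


Step 1: Compute Na*Nd/ni^2 = 2.41e+14 * 3.00e+17 / (1.5e10)^2 = 3.2133e+11
Step 2: ln(3.2133e+11) = 26.4957
Step 3: Vbi = 0.02585 * 26.4957 = 0.685 V

0.685


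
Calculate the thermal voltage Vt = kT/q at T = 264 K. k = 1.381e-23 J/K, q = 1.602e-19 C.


Step 1: kT = 1.381e-23 * 264 = 3.64584e-21 J
Step 2: Vt = kT/q = 3.64584e-21 / 1.602e-19
Step 3: Vt = 0.02276 V

0.02276


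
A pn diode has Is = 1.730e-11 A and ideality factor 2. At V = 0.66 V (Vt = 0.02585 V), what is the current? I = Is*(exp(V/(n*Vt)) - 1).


Step 1: V/(n*Vt) = 0.66/(2*0.02585) = 12.7660
Step 2: exp(12.7660) = 3.5011e+05
Step 3: I = 1.730e-11 * (3.5011e+05 - 1) = 6.06e-06 A

6.06e-06


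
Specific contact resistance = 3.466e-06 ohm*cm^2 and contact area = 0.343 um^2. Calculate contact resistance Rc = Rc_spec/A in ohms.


Step 1: Convert area to cm^2: 0.343 um^2 = 3.4300e-09 cm^2
Step 2: Rc = Rc_spec / A = 3.466e-06 / 3.4300e-09
Step 3: Rc = 1.01e+03 ohms

1.01e+03


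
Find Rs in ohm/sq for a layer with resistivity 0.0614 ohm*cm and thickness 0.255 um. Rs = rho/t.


Step 1: Convert thickness to cm: t = 0.255 um = 2.5500e-05 cm
Step 2: Rs = rho / t = 0.0614 / 2.5500e-05
Step 3: Rs = 2407.8 ohm/sq

2407.8


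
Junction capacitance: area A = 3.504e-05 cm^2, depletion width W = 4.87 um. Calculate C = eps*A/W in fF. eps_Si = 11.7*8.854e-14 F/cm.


Step 1: eps_Si = 11.7 * 8.854e-14 = 1.035918e-12 F/cm
Step 2: W in cm = 4.87 * 1e-4 = 4.87e-04 cm
Step 3: C = 1.035918e-12 * 3.504e-05 / 4.87e-04 = 7.453504e-14 F
Step 4: C = 74.54 fF

74.54


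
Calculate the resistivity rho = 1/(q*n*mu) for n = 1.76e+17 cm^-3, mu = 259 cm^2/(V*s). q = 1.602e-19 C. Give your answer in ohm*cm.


Step 1: sigma = q * n * mu = 1.602e-19 * 1.76e+17 * 259 = 7.30256e+00 S/cm
Step 2: rho = 1 / sigma = 1 / 7.30256e+00 = 0.1369 ohm*cm

0.1369
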